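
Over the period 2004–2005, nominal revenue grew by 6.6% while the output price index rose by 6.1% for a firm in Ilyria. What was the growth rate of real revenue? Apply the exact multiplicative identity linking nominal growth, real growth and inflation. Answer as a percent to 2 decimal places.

(1 + g_nom) = (1 + g_real)(1 + π), so g_real = 1.0660 / 1.0610 − 1 = 0.00471.

0.47%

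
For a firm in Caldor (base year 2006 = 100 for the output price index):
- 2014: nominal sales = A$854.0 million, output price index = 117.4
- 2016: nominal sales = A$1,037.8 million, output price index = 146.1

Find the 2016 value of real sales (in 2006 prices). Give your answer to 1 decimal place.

A$710.3 million

Real sales = Nominal / (output price index/100) = 1037.8 / 1.461 = 710.34.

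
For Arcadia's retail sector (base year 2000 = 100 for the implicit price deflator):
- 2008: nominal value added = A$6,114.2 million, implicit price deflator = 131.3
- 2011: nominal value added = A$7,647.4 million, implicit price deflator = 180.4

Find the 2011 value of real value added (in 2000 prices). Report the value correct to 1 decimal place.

Real value added = Nominal / (implicit price deflator/100) = 7647.4 / 1.804 = 4239.14.

A$4,239.1 million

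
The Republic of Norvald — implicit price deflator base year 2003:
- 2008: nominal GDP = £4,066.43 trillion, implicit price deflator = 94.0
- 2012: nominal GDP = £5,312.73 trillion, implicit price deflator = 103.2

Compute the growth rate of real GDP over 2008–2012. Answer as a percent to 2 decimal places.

19.00%

Real GDP 2008 = 4066.43 / 0.940 = 4325.99.
Real GDP 2012 = 5312.73 / 1.032 = 5147.99.
Real growth = 5147.99 / 4325.99 − 1 = 0.1900.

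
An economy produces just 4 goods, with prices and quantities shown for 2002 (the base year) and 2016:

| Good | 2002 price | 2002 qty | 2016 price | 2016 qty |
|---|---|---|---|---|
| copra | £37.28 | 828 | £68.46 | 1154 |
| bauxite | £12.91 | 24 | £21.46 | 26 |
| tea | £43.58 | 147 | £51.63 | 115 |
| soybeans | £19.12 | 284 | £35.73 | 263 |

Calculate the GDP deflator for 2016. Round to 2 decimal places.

177.72

Nominal GDP 2016 = 68.46·1154 + 21.46·26 + 51.63·115 + 35.73·263 = 94895.24.
Real GDP 2016 (at 2002 prices) = 37.28·1154 + 12.91·26 + 43.58·115 + 19.12·263 = 53397.04.
Deflator = Nominal/Real × 100 = 94895.24/53397.04 × 100 = 177.716.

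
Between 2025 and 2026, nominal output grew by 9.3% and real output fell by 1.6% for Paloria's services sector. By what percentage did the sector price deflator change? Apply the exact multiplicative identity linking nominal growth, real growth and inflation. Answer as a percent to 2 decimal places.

11.08%

(1 + g_nom) = (1 + g_real)(1 + π), so π = 1.0930 / 0.9840 − 1 = 0.11077.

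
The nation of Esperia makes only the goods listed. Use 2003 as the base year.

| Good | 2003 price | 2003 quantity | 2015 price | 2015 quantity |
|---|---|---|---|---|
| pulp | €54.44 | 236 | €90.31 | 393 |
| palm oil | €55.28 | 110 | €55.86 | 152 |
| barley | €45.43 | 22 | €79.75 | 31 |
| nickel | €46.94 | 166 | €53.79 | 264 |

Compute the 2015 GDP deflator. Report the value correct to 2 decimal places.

Nominal GDP 2015 = 90.31·393 + 55.86·152 + 79.75·31 + 53.79·264 = 60655.36.
Real GDP 2015 (at 2003 prices) = 54.44·393 + 55.28·152 + 45.43·31 + 46.94·264 = 43597.97.
Deflator = Nominal/Real × 100 = 60655.36/43597.97 × 100 = 139.124.

139.12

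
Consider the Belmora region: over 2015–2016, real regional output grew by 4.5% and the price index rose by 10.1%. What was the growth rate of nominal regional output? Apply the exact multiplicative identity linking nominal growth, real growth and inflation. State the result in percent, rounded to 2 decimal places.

15.05%

(1 + g_nom) = (1 + g_real)(1 + π) = 1.0450 × 1.1010 = 1.15055.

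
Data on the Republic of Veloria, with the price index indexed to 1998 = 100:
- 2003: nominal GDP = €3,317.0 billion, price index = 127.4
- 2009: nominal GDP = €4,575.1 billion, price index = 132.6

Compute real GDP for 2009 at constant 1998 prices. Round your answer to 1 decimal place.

€3,450.3 billion

Real GDP = Nominal / (price index/100) = 4575.1 / 1.326 = 3450.30.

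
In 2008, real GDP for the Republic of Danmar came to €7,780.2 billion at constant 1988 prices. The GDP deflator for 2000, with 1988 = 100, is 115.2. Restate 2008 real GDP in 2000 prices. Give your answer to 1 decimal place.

€8,962.8 billion

Real GDP in 2000 prices = Real GDP in 1988 prices × (P_2000/P_1988) = 7780.2 × 1.152 = 8962.79.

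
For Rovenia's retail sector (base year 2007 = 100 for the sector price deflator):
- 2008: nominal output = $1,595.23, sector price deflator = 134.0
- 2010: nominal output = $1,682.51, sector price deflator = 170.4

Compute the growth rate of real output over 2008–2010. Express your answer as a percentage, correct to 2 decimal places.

-17.06%

Real output 2008 = 1595.23 / 1.340 = 1190.47.
Real output 2010 = 1682.51 / 1.704 = 987.39.
Real growth = 987.39 / 1190.47 − 1 = -0.1706.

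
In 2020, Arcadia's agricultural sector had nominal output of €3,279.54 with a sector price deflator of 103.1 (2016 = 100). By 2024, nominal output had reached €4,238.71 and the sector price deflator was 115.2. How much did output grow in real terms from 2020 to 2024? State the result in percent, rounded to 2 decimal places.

15.67%

Real output 2020 = 3279.54 / 1.031 = 3180.93.
Real output 2024 = 4238.71 / 1.152 = 3679.44.
Real growth = 3679.44 / 3180.93 − 1 = 0.1567.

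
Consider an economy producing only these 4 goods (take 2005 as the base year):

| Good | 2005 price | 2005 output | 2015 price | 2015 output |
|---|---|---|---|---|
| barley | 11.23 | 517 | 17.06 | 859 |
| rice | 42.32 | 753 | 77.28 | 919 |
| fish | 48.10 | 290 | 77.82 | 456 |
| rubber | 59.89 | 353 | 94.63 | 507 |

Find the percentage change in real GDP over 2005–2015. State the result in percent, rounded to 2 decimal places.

38.58%

Real GDP 2005 = Nominal GDP 2005 = 11.23·517 + 42.32·753 + 48.10·290 + 59.89·353 = 72763.04.
Real GDP 2015 (at 2005 prices) = 11.23·859 + 42.32·919 + 48.10·456 + 59.89·507 = 100836.48.
Real growth = 100836.48/72763.04 − 1 = 0.3858.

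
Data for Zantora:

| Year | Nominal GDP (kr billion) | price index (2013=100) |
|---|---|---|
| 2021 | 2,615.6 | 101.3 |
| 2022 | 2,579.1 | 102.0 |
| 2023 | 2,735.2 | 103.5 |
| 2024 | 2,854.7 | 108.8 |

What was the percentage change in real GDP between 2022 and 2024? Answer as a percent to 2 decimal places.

3.77%

Real GDP 2022 = 2579.1/1.020 = 2528.53.
Real GDP 2024 = 2854.7/1.088 = 2623.81.
Change = 2623.81/2528.53 − 1 = 0.0377.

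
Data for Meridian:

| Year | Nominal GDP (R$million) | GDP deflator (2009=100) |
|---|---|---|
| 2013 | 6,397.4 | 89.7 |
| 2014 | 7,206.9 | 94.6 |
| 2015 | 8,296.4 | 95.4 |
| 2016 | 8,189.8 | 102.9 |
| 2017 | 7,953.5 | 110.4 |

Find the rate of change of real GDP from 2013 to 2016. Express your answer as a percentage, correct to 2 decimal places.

Real GDP 2013 = 6397.4/0.897 = 7132.00.
Real GDP 2016 = 8189.8/1.029 = 7958.99.
Change = 7958.99/7132.00 − 1 = 0.1160.

11.60%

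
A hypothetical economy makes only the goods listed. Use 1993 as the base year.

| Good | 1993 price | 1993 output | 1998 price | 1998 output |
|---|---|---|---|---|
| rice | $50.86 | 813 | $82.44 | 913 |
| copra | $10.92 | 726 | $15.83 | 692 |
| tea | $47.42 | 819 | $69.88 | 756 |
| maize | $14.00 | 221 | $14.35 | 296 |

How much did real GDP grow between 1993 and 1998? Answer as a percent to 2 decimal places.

3.04%

Real GDP 1993 = Nominal GDP 1993 = 50.86·813 + 10.92·726 + 47.42·819 + 14.00·221 = 91208.08.
Real GDP 1998 (at 1993 prices) = 50.86·913 + 10.92·692 + 47.42·756 + 14.00·296 = 93985.34.
Real growth = 93985.34/91208.08 − 1 = 0.0304.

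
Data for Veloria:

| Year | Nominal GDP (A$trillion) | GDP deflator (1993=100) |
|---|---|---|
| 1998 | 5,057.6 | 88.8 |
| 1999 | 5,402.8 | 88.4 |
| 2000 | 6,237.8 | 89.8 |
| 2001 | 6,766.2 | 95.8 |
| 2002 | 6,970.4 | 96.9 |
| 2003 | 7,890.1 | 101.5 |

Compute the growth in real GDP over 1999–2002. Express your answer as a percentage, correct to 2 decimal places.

Real GDP 1999 = 5402.8/0.884 = 6111.76.
Real GDP 2002 = 6970.4/0.969 = 7193.40.
Change = 7193.40/6111.76 − 1 = 0.1770.

17.70%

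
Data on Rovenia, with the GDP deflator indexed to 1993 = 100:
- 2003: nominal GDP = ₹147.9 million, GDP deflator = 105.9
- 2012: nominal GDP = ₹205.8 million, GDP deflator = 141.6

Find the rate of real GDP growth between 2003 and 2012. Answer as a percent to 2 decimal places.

4.07%

Real GDP 2003 = 147.9 / 1.059 = 139.66.
Real GDP 2012 = 205.8 / 1.416 = 145.34.
Real growth = 145.34 / 139.66 − 1 = 0.0407.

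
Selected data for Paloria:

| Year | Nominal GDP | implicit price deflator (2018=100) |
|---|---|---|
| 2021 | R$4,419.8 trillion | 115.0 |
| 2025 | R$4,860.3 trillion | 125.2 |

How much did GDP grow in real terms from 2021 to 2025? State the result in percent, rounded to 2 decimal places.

1.01%

Deflate each year: 2021 → 4419.8/1.150 = 3843.30; 2025 → 4860.3/1.252 = 3882.03.
So real GDP changed by 3882.03/3843.30 − 1 = 0.0101, i.e. 1.01%.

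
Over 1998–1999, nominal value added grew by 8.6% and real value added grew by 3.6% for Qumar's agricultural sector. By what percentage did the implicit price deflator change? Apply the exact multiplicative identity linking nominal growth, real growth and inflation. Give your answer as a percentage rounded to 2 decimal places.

4.83%

(1 + g_nom) = (1 + g_real)(1 + π), so π = 1.0860 / 1.0360 − 1 = 0.04826.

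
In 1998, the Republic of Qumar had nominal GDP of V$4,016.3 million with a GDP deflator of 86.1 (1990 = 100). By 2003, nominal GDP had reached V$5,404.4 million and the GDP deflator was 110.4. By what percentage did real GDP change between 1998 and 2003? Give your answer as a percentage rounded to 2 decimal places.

Real GDP 1998 = 4016.3 / 0.861 = 4664.69.
Real GDP 2003 = 5404.4 / 1.104 = 4895.29.
Real growth = 4895.29 / 4664.69 − 1 = 0.0494.

4.94%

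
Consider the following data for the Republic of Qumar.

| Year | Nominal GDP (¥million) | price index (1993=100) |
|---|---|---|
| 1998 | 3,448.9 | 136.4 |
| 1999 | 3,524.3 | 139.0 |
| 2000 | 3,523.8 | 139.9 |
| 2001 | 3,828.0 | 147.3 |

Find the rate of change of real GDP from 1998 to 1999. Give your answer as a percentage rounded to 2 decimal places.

0.27%

Real GDP 1998 = 3448.9/1.364 = 2528.52.
Real GDP 1999 = 3524.3/1.390 = 2535.47.
Change = 2535.47/2528.52 − 1 = 0.0027.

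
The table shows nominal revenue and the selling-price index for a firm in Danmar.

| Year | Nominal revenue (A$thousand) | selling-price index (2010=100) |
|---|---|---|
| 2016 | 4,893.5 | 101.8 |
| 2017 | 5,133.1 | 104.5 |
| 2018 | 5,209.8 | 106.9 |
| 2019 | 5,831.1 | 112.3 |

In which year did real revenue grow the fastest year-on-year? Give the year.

2019

2017: real = 5133.1/1.045 = 4912.06; growth vs 2016 (4806.97) = 2.19%.
2018: real = 5209.8/1.069 = 4873.53; growth vs 2017 (4912.06) = -0.78%.
2019: real = 5831.1/1.123 = 5192.43; growth vs 2018 (4873.53) = 6.54%.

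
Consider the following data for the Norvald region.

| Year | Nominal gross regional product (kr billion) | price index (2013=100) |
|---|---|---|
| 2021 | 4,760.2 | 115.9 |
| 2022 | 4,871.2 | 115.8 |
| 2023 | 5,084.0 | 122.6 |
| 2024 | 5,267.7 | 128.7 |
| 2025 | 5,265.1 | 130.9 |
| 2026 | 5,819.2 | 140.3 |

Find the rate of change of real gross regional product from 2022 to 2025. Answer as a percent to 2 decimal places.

Real gross regional product 2022 = 4871.2/1.158 = 4206.56.
Real gross regional product 2025 = 5265.1/1.309 = 4022.23.
Change = 4022.23/4206.56 − 1 = -0.0438.

-4.38%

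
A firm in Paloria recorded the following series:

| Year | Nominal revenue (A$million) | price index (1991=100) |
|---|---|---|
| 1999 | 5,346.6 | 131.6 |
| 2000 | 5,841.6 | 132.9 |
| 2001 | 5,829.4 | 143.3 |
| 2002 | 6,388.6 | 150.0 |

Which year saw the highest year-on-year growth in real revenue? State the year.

2000

2000: real = 5841.6/1.329 = 4395.49; growth vs 1999 (4062.77) = 8.19%.
2001: real = 5829.4/1.433 = 4067.97; growth vs 2000 (4395.49) = -7.45%.
2002: real = 6388.6/1.500 = 4259.07; growth vs 2001 (4067.97) = 4.70%.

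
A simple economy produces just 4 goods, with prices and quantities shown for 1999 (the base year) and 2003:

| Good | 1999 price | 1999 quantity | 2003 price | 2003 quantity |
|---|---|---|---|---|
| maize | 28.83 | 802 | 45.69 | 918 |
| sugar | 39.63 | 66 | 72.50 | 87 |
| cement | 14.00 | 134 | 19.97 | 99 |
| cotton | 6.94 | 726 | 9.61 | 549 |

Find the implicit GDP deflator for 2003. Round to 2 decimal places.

Nominal GDP 2003 = 45.69·918 + 72.50·87 + 19.97·99 + 9.61·549 = 55503.84.
Real GDP 2003 (at 1999 prices) = 28.83·918 + 39.63·87 + 14.00·99 + 6.94·549 = 35109.81.
Deflator = Nominal/Real × 100 = 55503.84/35109.81 × 100 = 158.086.

158.09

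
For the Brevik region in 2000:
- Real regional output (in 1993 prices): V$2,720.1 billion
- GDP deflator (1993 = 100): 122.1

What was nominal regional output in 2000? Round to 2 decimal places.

Nominal regional output = Real × (GDP deflator/100) = 2720.1 × 1.221 = 3321.24.

V$3,321.24 billion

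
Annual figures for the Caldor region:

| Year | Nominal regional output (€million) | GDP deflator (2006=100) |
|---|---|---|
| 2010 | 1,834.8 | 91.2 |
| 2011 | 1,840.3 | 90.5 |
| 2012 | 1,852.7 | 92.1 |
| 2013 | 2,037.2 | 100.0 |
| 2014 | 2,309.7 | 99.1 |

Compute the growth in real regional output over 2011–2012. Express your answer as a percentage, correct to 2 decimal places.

-1.08%

Real regional output 2011 = 1840.3/0.905 = 2033.48.
Real regional output 2012 = 1852.7/0.921 = 2011.62.
Change = 2011.62/2033.48 − 1 = -0.0108.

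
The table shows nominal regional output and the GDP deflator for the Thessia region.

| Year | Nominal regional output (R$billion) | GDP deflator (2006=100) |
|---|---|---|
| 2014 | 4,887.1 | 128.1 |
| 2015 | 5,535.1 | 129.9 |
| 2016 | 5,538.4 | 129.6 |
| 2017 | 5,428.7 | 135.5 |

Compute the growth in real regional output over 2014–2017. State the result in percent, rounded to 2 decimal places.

5.02%

Real regional output 2014 = 4887.1/1.281 = 3815.07.
Real regional output 2017 = 5428.7/1.355 = 4006.42.
Change = 4006.42/3815.07 − 1 = 0.0502.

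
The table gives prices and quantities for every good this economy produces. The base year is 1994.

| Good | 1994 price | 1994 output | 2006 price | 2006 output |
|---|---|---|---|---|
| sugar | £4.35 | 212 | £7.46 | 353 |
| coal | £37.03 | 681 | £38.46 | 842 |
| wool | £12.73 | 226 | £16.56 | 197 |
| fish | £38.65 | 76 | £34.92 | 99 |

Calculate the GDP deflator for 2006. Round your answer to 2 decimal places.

Nominal GDP 2006 = 7.46·353 + 38.46·842 + 16.56·197 + 34.92·99 = 41736.10.
Real GDP 2006 (at 1994 prices) = 4.35·353 + 37.03·842 + 12.73·197 + 38.65·99 = 39048.97.
Deflator = Nominal/Real × 100 = 41736.10/39048.97 × 100 = 106.881.

106.88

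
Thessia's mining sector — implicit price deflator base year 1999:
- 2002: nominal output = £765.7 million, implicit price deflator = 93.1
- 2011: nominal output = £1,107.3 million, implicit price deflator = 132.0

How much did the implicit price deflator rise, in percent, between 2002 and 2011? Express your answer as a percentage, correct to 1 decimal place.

41.8%

Price-level change = 132.0 / 93.1 − 1 = 0.4178.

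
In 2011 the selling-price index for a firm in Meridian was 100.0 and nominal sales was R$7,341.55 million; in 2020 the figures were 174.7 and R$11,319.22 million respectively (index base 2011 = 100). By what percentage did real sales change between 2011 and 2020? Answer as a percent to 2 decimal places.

-11.75%

Deflate each year: 2011 → 7341.55/1.000 = 7341.55; 2020 → 11319.22/1.747 = 6479.23.
So real sales changed by 6479.23/7341.55 − 1 = -0.1175, i.e. -11.75%.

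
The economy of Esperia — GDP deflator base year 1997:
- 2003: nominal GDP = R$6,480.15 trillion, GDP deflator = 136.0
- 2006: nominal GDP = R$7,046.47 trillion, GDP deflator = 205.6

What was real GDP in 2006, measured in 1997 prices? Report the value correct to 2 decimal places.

R$3,427.27 trillion

Real GDP = Nominal / (GDP deflator/100) = 7046.47 / 2.056 = 3427.27.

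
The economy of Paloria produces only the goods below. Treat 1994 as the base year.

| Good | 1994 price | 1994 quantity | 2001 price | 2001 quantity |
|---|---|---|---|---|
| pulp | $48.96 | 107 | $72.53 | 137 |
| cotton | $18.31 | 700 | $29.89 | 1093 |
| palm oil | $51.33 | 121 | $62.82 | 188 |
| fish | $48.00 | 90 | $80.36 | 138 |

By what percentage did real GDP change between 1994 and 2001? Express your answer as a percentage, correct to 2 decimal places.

50.40%

Real GDP 1994 = Nominal GDP 1994 = 48.96·107 + 18.31·700 + 51.33·121 + 48.00·90 = 28586.65.
Real GDP 2001 (at 1994 prices) = 48.96·137 + 18.31·1093 + 51.33·188 + 48.00·138 = 42994.39.
Real growth = 42994.39/28586.65 − 1 = 0.5040.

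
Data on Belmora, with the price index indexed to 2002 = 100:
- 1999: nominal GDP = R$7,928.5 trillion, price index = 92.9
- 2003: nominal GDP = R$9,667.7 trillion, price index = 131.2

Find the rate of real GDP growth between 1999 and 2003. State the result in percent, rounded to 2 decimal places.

-13.66%

Deflate each year: 1999 → 7928.5/0.929 = 8534.45; 2003 → 9667.7/1.312 = 7368.67.
So real GDP changed by 7368.67/8534.45 − 1 = -0.1366, i.e. -13.66%.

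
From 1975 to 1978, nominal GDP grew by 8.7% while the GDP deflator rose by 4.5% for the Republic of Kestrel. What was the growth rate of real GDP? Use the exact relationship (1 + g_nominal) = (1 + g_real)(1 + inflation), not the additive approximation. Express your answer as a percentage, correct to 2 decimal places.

4.02%

(1 + g_nom) = (1 + g_real)(1 + π), so g_real = 1.0870 / 1.0450 − 1 = 0.04019.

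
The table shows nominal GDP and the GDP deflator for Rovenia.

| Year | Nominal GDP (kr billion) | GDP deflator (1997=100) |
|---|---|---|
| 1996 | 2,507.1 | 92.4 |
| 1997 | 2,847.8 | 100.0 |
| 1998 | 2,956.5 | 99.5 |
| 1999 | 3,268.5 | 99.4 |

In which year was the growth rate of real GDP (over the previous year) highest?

1999

1997: real = 2847.8/1.000 = 2847.80; growth vs 1996 (2713.31) = 4.96%.
1998: real = 2956.5/0.995 = 2971.36; growth vs 1997 (2847.80) = 4.34%.
1999: real = 3268.5/0.994 = 3288.23; growth vs 1998 (2971.36) = 10.66%.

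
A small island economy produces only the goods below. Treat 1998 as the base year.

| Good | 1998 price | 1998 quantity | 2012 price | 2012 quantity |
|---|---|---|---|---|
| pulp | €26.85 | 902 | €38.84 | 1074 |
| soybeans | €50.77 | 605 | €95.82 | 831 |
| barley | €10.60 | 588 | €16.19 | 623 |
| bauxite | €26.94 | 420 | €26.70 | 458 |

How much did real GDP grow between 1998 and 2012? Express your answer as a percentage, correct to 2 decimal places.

24.13%

Real GDP 1998 = Nominal GDP 1998 = 26.85·902 + 50.77·605 + 10.60·588 + 26.94·420 = 72482.15.
Real GDP 2012 (at 1998 prices) = 26.85·1074 + 50.77·831 + 10.60·623 + 26.94·458 = 89969.09.
Real growth = 89969.09/72482.15 − 1 = 0.2413.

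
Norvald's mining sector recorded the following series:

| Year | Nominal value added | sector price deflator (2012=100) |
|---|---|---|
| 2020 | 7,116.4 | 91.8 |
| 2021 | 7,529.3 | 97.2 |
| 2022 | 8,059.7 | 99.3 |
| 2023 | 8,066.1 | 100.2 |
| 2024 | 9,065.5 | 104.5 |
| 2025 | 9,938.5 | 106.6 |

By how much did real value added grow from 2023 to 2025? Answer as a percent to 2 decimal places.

Real value added 2023 = 8066.1/1.002 = 8050.00.
Real value added 2025 = 9938.5/1.066 = 9323.17.
Change = 9323.17/8050.00 − 1 = 0.1582.

15.82%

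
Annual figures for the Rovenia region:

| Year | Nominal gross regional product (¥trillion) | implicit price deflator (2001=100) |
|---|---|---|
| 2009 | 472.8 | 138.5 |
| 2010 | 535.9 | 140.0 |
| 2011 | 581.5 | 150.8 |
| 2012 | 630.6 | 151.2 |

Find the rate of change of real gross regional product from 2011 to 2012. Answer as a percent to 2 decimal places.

8.16%

Real gross regional product 2011 = 581.5/1.508 = 385.61.
Real gross regional product 2012 = 630.6/1.512 = 417.06.
Change = 417.06/385.61 − 1 = 0.0816.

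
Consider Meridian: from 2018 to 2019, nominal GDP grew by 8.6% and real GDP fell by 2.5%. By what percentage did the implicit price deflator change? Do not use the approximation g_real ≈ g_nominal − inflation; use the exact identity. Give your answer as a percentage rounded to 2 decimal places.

(1 + g_nom) = (1 + g_real)(1 + π), so π = 1.0860 / 0.9750 − 1 = 0.11385.

11.38%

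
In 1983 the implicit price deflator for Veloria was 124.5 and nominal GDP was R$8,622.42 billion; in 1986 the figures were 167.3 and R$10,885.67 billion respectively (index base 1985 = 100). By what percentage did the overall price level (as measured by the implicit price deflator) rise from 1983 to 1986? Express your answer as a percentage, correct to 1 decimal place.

34.4%

Price-level change = 167.3 / 124.5 − 1 = 0.3438.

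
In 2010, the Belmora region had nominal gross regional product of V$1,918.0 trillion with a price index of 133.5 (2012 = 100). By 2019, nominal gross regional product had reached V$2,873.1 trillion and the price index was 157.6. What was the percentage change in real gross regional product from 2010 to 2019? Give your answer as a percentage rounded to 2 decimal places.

26.89%

Deflate each year: 2010 → 1918.0/1.335 = 1436.70; 2019 → 2873.1/1.576 = 1823.03.
So real gross regional product changed by 1823.03/1436.70 − 1 = 0.2689, i.e. 26.89%.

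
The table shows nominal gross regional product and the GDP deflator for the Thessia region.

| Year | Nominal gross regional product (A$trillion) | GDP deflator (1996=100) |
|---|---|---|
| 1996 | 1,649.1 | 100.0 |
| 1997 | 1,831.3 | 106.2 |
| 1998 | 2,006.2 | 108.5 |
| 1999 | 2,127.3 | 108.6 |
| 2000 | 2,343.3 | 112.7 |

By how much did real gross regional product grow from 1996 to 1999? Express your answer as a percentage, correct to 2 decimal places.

18.78%

Real gross regional product 1996 = 1649.1/1.000 = 1649.10.
Real gross regional product 1999 = 2127.3/1.086 = 1958.84.
Change = 1958.84/1649.10 − 1 = 0.1878.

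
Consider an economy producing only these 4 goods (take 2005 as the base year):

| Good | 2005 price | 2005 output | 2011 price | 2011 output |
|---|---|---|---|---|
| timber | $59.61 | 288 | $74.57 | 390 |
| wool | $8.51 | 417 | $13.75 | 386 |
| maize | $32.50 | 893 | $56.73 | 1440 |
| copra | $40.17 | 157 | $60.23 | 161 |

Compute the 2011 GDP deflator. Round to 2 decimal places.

Nominal GDP 2011 = 74.57·390 + 13.75·386 + 56.73·1440 + 60.23·161 = 125778.03.
Real GDP 2011 (at 2005 prices) = 59.61·390 + 8.51·386 + 32.50·1440 + 40.17·161 = 79800.13.
Deflator = Nominal/Real × 100 = 125778.03/79800.13 × 100 = 157.616.

157.62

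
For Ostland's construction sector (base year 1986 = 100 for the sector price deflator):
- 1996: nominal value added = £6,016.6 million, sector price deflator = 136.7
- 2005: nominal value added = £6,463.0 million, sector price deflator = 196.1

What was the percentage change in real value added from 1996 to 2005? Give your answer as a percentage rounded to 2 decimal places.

-25.12%

Deflate each year: 1996 → 6016.6/1.367 = 4401.32; 2005 → 6463.0/1.961 = 3295.77.
So real value added changed by 3295.77/4401.32 − 1 = -0.2512, i.e. -25.12%.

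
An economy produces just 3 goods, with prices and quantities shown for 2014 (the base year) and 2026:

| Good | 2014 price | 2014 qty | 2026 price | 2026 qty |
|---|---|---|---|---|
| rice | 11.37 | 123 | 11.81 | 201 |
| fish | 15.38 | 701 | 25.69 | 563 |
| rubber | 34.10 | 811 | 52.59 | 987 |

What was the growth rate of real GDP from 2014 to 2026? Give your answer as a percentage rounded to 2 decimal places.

11.96%

Real GDP 2014 = Nominal GDP 2014 = 11.37·123 + 15.38·701 + 34.10·811 = 39834.99.
Real GDP 2026 (at 2014 prices) = 11.37·201 + 15.38·563 + 34.10·987 = 44601.01.
Real growth = 44601.01/39834.99 − 1 = 0.1196.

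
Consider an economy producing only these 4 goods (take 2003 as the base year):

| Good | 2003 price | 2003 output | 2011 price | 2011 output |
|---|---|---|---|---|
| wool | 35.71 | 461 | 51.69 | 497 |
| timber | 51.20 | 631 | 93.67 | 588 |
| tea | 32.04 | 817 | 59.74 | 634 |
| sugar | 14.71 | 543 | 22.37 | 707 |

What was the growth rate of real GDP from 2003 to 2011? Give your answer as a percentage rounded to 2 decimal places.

-5.27%

Real GDP 2003 = Nominal GDP 2003 = 35.71·461 + 51.20·631 + 32.04·817 + 14.71·543 = 82933.72.
Real GDP 2011 (at 2003 prices) = 35.71·497 + 51.20·588 + 32.04·634 + 14.71·707 = 78566.80.
Real growth = 78566.80/82933.72 − 1 = -0.0527.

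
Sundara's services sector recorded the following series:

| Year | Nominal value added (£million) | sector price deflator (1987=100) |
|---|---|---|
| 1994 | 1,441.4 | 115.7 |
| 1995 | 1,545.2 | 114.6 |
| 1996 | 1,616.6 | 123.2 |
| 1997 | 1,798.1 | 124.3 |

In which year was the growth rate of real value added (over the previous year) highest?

1995: real = 1545.2/1.146 = 1348.34; growth vs 1994 (1245.81) = 8.23%.
1996: real = 1616.6/1.232 = 1312.18; growth vs 1995 (1348.34) = -2.68%.
1997: real = 1798.1/1.243 = 1446.58; growth vs 1996 (1312.18) = 10.24%.

1997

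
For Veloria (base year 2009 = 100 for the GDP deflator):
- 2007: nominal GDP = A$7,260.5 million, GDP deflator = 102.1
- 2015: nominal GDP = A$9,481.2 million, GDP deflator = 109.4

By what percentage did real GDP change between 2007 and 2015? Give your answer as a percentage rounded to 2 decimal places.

21.87%

Deflate each year: 2007 → 7260.5/1.021 = 7111.17; 2015 → 9481.2/1.094 = 8666.54.
So real GDP changed by 8666.54/7111.17 − 1 = 0.2187, i.e. 21.87%.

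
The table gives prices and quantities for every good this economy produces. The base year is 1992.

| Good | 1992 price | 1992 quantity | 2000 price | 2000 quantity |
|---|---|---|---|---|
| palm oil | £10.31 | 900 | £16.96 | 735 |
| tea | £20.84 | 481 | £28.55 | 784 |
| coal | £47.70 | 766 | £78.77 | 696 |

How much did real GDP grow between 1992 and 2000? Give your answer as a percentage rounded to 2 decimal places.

Real GDP 1992 = Nominal GDP 1992 = 10.31·900 + 20.84·481 + 47.70·766 = 55841.24.
Real GDP 2000 (at 1992 prices) = 10.31·735 + 20.84·784 + 47.70·696 = 57115.61.
Real growth = 57115.61/55841.24 − 1 = 0.0228.

2.28%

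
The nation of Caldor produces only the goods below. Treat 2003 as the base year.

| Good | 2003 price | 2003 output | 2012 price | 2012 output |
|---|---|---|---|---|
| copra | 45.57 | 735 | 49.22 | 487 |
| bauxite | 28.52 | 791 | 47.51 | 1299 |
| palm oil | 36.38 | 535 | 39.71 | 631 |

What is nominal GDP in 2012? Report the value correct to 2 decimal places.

110742.64

Nominal GDP 2012 = Σ (p_2012 × q_2012) = 49.22·487 + 47.51·1299 + 39.71·631 = 110742.64.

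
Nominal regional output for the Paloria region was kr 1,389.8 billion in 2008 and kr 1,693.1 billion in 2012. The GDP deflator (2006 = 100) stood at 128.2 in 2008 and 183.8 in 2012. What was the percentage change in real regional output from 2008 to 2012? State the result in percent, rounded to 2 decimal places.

-15.03%

Real regional output 2008 = 1389.8 / 1.282 = 1084.09.
Real regional output 2012 = 1693.1 / 1.838 = 921.16.
Real growth = 921.16 / 1084.09 − 1 = -0.1503.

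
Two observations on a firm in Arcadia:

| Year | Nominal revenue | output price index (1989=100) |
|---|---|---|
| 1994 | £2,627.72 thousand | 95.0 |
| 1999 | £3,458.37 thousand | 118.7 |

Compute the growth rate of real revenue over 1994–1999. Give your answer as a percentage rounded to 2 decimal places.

Deflate each year: 1994 → 2627.72/0.950 = 2766.02; 1999 → 3458.37/1.187 = 2913.54.
So real revenue changed by 2913.54/2766.02 − 1 = 0.0533, i.e. 5.33%.

5.33%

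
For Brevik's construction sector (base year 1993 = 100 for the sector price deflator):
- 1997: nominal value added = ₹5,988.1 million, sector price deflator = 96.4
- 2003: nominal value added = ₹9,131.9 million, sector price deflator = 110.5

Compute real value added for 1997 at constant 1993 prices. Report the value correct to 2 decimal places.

₹6,211.72 million

Real value added = Nominal / (sector price deflator/100) = 5988.1 / 0.964 = 6211.72.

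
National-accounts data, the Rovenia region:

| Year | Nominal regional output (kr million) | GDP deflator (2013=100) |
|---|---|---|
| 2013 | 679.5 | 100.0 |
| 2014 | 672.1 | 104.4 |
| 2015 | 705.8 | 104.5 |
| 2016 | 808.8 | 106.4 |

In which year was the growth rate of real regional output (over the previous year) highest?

2016

2014: real = 672.1/1.044 = 643.77; growth vs 2013 (679.50) = -5.26%.
2015: real = 705.8/1.045 = 675.41; growth vs 2014 (643.77) = 4.91%.
2016: real = 808.8/1.064 = 760.15; growth vs 2015 (675.41) = 12.55%.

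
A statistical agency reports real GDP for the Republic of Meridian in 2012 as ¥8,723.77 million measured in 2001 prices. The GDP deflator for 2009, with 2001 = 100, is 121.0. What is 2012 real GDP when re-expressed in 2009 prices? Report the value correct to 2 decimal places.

Real GDP in 2009 prices = Real GDP in 2001 prices × (P_2009/P_2001) = 8723.77 × 1.210 = 10555.76.

¥10,555.76 million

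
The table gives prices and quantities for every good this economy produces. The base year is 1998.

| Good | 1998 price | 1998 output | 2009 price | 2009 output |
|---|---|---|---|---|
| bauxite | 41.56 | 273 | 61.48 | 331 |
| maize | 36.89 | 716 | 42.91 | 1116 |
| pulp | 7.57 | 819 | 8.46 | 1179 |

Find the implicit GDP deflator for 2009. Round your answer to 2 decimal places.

122.49

Nominal GDP 2009 = 61.48·331 + 42.91·1116 + 8.46·1179 = 78211.78.
Real GDP 2009 (at 1998 prices) = 41.56·331 + 36.89·1116 + 7.57·1179 = 63850.63.
Deflator = Nominal/Real × 100 = 78211.78/63850.63 × 100 = 122.492.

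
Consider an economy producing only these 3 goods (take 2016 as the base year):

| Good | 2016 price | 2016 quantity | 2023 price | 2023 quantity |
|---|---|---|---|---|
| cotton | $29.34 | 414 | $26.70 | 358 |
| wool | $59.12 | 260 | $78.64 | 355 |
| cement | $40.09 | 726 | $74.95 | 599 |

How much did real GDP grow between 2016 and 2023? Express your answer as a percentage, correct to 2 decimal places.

Real GDP 2016 = Nominal GDP 2016 = 29.34·414 + 59.12·260 + 40.09·726 = 56623.30.
Real GDP 2023 (at 2016 prices) = 29.34·358 + 59.12·355 + 40.09·599 = 55505.23.
Real growth = 55505.23/56623.30 − 1 = -0.0197.

-1.97%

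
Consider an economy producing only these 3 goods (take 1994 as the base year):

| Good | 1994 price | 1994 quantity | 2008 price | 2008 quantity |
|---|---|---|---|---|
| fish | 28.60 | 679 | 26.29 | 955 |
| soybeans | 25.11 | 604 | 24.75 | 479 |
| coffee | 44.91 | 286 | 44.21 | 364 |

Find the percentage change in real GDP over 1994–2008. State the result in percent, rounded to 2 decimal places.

17.41%

Real GDP 1994 = Nominal GDP 1994 = 28.60·679 + 25.11·604 + 44.91·286 = 47430.10.
Real GDP 2008 (at 1994 prices) = 28.60·955 + 25.11·479 + 44.91·364 = 55687.93.
Real growth = 55687.93/47430.10 − 1 = 0.1741.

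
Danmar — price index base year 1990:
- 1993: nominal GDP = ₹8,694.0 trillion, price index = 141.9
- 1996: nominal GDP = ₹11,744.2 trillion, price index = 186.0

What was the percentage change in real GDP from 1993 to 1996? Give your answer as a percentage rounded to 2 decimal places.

Real GDP 1993 = 8694.0 / 1.419 = 6126.85.
Real GDP 1996 = 11744.2 / 1.860 = 6314.09.
Real growth = 6314.09 / 6126.85 − 1 = 0.0306.

3.06%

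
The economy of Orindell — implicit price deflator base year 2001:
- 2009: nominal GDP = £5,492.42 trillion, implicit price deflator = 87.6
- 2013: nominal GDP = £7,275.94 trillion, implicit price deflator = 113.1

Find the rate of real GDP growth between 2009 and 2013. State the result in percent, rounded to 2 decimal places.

2.60%

Deflate each year: 2009 → 5492.42/0.876 = 6269.89; 2013 → 7275.94/1.131 = 6433.19.
So real GDP changed by 6433.19/6269.89 − 1 = 0.0260, i.e. 2.60%.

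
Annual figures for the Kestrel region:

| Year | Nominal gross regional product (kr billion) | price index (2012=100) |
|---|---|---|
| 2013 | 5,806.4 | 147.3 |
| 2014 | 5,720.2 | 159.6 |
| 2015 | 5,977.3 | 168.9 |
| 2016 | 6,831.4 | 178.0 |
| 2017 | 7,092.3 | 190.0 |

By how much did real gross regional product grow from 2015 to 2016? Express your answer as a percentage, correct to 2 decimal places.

Real gross regional product 2015 = 5977.3/1.689 = 3538.96.
Real gross regional product 2016 = 6831.4/1.780 = 3837.87.
Change = 3837.87/3538.96 − 1 = 0.0845.

8.45%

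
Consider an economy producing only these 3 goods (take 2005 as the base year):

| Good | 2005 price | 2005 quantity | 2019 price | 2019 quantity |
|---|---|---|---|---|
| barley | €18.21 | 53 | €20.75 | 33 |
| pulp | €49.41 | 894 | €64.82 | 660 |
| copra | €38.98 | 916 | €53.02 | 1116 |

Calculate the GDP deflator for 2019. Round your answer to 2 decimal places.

Nominal GDP 2019 = 20.75·33 + 64.82·660 + 53.02·1116 = 102636.27.
Real GDP 2019 (at 2005 prices) = 18.21·33 + 49.41·660 + 38.98·1116 = 76713.21.
Deflator = Nominal/Real × 100 = 102636.27/76713.21 × 100 = 133.792.

133.79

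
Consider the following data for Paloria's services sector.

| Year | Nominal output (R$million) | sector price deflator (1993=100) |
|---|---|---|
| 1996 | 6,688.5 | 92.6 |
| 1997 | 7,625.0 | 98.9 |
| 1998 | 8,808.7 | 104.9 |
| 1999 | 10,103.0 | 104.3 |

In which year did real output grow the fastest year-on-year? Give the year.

1999

1997: real = 7625.0/0.989 = 7709.81; growth vs 1996 (7223.00) = 6.74%.
1998: real = 8808.7/1.049 = 8397.24; growth vs 1997 (7709.81) = 8.92%.
1999: real = 10103.0/1.043 = 9686.48; growth vs 1998 (8397.24) = 15.35%.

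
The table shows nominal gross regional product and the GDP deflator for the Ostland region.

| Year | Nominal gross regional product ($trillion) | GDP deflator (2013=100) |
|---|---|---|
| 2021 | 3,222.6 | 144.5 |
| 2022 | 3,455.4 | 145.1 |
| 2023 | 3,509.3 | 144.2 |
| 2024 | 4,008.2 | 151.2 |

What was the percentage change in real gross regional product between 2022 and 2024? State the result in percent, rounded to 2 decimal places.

11.32%

Real gross regional product 2022 = 3455.4/1.451 = 2381.39.
Real gross regional product 2024 = 4008.2/1.512 = 2650.93.
Change = 2650.93/2381.39 − 1 = 0.1132.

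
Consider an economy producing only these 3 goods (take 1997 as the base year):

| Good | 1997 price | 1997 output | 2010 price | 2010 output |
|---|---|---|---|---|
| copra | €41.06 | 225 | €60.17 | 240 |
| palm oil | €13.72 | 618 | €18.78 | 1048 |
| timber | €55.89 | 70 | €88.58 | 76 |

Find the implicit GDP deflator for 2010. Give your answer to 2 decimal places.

143.45

Nominal GDP 2010 = 60.17·240 + 18.78·1048 + 88.58·76 = 40854.32.
Real GDP 2010 (at 1997 prices) = 41.06·240 + 13.72·1048 + 55.89·76 = 28480.60.
Deflator = Nominal/Real × 100 = 40854.32/28480.60 × 100 = 143.446.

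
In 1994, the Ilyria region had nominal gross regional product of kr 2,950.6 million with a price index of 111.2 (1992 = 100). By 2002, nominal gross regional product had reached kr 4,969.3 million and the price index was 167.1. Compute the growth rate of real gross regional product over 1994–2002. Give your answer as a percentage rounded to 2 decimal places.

Real gross regional product 1994 = 2950.6 / 1.112 = 2653.42.
Real gross regional product 2002 = 4969.3 / 1.671 = 2973.85.
Real growth = 2973.85 / 2653.42 − 1 = 0.1208.

12.08%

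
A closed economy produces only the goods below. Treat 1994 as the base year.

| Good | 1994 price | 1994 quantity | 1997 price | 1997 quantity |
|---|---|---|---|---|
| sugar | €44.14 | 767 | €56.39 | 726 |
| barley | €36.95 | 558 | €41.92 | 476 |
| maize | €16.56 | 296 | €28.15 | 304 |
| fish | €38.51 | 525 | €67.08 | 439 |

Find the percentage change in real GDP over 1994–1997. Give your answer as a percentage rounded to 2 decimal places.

-10.08%

Real GDP 1994 = Nominal GDP 1994 = 44.14·767 + 36.95·558 + 16.56·296 + 38.51·525 = 79592.99.
Real GDP 1997 (at 1994 prices) = 44.14·726 + 36.95·476 + 16.56·304 + 38.51·439 = 71573.97.
Real growth = 71573.97/79592.99 − 1 = -0.1008.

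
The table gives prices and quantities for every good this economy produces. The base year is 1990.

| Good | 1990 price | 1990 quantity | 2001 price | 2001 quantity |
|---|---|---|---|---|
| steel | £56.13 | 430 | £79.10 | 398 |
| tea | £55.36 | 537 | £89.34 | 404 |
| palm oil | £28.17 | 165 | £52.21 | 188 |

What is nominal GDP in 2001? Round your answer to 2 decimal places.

Nominal GDP 2001 = Σ (p_2001 × q_2001) = 79.10·398 + 89.34·404 + 52.21·188 = 77390.64.

£77390.64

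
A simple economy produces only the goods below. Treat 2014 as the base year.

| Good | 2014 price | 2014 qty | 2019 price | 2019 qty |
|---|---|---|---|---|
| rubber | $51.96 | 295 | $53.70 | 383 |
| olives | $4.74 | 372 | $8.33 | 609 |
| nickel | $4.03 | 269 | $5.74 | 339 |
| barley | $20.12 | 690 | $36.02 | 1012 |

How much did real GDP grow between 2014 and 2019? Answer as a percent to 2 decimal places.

Real GDP 2014 = Nominal GDP 2014 = 51.96·295 + 4.74·372 + 4.03·269 + 20.12·690 = 32058.35.
Real GDP 2019 (at 2014 prices) = 51.96·383 + 4.74·609 + 4.03·339 + 20.12·1012 = 44514.95.
Real growth = 44514.95/32058.35 − 1 = 0.3886.

38.86%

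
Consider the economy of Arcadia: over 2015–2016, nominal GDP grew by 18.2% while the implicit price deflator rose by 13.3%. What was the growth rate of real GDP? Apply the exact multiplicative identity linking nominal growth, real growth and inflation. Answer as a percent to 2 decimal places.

4.32%

(1 + g_nom) = (1 + g_real)(1 + π), so g_real = 1.1820 / 1.1330 − 1 = 0.04325.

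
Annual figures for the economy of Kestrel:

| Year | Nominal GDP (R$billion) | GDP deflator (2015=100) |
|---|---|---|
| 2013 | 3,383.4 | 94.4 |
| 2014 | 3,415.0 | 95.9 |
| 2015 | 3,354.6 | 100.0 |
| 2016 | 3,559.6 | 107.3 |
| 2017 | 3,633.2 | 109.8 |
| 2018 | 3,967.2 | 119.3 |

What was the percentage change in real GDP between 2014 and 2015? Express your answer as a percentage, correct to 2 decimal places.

-5.80%

Real GDP 2014 = 3415.0/0.959 = 3561.00.
Real GDP 2015 = 3354.6/1.000 = 3354.60.
Change = 3354.60/3561.00 − 1 = -0.0580.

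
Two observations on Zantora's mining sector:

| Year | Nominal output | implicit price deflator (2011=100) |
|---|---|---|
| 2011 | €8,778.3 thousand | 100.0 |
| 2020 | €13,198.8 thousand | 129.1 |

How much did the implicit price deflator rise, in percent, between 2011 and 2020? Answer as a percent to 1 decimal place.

29.1%

Price-level change = 129.1 / 100.0 − 1 = 0.2910.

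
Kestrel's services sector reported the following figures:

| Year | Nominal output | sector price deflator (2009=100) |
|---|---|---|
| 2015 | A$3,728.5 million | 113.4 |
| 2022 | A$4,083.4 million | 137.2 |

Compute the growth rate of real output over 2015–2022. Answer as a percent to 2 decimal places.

Real output 2015 = 3728.5 / 1.134 = 3287.92.
Real output 2022 = 4083.4 / 1.372 = 2976.24.
Real growth = 2976.24 / 3287.92 − 1 = -0.0948.

-9.48%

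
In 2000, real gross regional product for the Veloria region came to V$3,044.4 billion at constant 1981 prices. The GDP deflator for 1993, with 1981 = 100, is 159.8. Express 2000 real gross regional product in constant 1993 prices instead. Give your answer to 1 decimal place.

V$4,865.0 billion

Real gross regional product in 1993 prices = Real gross regional product in 1981 prices × (P_1993/P_1981) = 3044.4 × 1.598 = 4864.95.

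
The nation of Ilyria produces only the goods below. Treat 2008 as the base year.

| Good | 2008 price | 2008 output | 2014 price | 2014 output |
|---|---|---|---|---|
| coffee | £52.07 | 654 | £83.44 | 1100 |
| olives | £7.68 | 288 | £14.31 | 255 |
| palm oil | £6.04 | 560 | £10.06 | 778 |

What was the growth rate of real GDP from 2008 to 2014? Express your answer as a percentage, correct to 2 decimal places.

Real GDP 2008 = Nominal GDP 2008 = 52.07·654 + 7.68·288 + 6.04·560 = 39648.02.
Real GDP 2014 (at 2008 prices) = 52.07·1100 + 7.68·255 + 6.04·778 = 63934.52.
Real growth = 63934.52/39648.02 − 1 = 0.6126.

61.26%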